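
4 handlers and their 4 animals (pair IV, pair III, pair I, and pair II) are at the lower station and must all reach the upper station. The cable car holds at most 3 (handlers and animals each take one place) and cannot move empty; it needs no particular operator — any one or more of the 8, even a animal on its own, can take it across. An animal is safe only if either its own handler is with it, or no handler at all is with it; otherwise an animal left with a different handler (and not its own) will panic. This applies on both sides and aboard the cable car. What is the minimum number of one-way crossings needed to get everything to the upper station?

9

Counting alone: each trip to the upper station takes at most 3 across and each return brings at least 1 back, so after t trips out (and t−1 returns) at most 3t − (t−1) of the 8 are across; that first reaches 8 at t = 4, so at least 7 crossings are needed.
The safety rule pushes this higher. Following every safe sequence of crossings, the most of the 8 that can be at the upper station as the cable car arrives there on crossing 7 is 7 — never all 8.
So no plan with fewer than 9 crossings exists, and this one achieves 9:
1. animal IV and handler IV cross → the upper station.
2. handler IV crosses ← the lower station.
3. animal III, handler III, and handler IV cross → the upper station.
4. animal IV and handler IV cross ← the lower station.
5. handler I, handler II, and handler IV cross → the upper station.
6. animal III crosses ← the lower station.
7. animal III and animal IV cross → the upper station.
8. animal IV crosses ← the lower station.
9. animal I, animal II, and animal IV cross → the upper station.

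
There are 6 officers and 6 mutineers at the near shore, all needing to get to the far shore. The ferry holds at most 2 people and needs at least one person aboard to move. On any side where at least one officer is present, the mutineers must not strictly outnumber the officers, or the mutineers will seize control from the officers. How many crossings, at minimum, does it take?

Following every safe sequence of crossings from the start, the most of the 12 that can be at the far shore as the ferry arrives there on crossings 1, 3, 5, 7, 9 is 2, 3, 4, 5, 6 respectively; the best ever achieved is 6 of 12.
From crossing 11 on, no configuration arises that was not already reachable earlier: only 15 distinct safe configurations (who is on which side, and where the ferry is) can ever be reached, none of them has everyone across, and every continuation just revisits them. They are: 0 officers + 0 mutineers across (ferry back at the start); 0 officers + 1 mutineer across (ferry there); 0 officers + 1 mutineer across (ferry back at the start); 0 officers + 2 mutineers across (ferry there); 0 officers + 2 mutineers across (ferry back at the start); 0 officers + 3 mutineers across (ferry there); 0 officers + 3 mutineers across (ferry back at the start); 0 officers + 4 mutineers across (ferry there); 0 officers + 4 mutineers across (ferry back at the start); 0 officers + 5 mutineers across (ferry there); 0 officers + 5 mutineers across (ferry back at the start); 0 officers + 6 mutineers across (ferry there); 1 officer + 1 mutineer across (ferry there); 1 officer + 1 mutineer across (ferry back at the start); 2 officers + 2 mutineers across (ferry there). So no valid plan exists.

impossible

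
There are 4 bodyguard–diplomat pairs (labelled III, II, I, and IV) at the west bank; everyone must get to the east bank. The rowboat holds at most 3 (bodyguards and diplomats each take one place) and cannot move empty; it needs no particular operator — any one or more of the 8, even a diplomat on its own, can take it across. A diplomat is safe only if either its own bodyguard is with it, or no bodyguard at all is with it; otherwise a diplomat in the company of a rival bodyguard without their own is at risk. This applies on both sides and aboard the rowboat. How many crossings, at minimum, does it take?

9

Counting alone: each trip to the east bank takes at most 3 across and each return brings at least 1 back, so after t trips out (and t−1 returns) at most 3t − (t−1) of the 8 are across; that first reaches 8 at t = 4, so at least 7 crossings are needed.
The safety rule pushes this higher. Following every safe sequence of crossings, the most of the 8 that can be at the east bank as the rowboat arrives there on crossing 7 is 7 — never all 8.
So no plan with fewer than 9 crossings exists, and this one achieves 9:
1. bodyguard III and diplomat III cross → the east bank.
2. bodyguard III crosses ← the west bank.
3. bodyguard II, bodyguard III, and diplomat II cross → the east bank.
4. bodyguard III and diplomat III cross ← the west bank.
5. bodyguard I, bodyguard III, and bodyguard IV cross → the east bank.
6. diplomat II crosses ← the west bank.
7. diplomat II and diplomat III cross → the east bank.
8. diplomat III crosses ← the west bank.
9. diplomat I, diplomat III, and diplomat IV cross → the east bank.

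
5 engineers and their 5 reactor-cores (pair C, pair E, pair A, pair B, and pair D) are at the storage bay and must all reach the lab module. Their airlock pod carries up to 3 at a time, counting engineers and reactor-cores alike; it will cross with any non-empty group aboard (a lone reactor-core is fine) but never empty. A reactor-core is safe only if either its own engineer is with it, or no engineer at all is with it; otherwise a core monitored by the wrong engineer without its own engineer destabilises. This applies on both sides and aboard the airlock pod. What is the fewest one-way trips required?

11

Counting alone: each trip to the lab module takes at most 3 across and each return brings at least 1 back, so after t trips out (and t−1 returns) at most 3t − (t−1) of the 10 are across; that first reaches 10 at t = 5, so at least 9 crossings are needed.
The safety rule pushes this higher. Following every safe sequence of crossings, the most of the 10 that can be at the lab module as the airlock pod arrives there on crossing 9 is 9 — never all 10.
So no plan with fewer than 11 crossings exists, and this one achieves 11:
1. engineer C and reactor-core C cross → the lab module.
2. engineer C crosses ← the storage bay.
3. reactor-core A, reactor-core B, and reactor-core E cross → the lab module.
4. reactor-core C crosses ← the storage bay.
5. engineer A, engineer B, and engineer E cross → the lab module.
6. engineer E and reactor-core E cross ← the storage bay.
7. engineer C, engineer D, and engineer E cross → the lab module.
8. reactor-core A crosses ← the storage bay.
9. reactor-core C and reactor-core E cross → the lab module.
10. reactor-core C crosses ← the storage bay.
11. reactor-core A, reactor-core C, and reactor-core D cross → the lab module.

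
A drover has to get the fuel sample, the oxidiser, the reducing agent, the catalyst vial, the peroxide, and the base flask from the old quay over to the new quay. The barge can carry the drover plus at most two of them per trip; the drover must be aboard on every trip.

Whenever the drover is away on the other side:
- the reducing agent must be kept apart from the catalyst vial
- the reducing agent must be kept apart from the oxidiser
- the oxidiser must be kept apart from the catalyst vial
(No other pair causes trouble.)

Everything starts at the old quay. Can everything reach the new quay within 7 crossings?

No

Counting alone: the drover can take at most 2 across per trip to the new quay, so moving all 6 needs at least 3 loaded trips out, with a return between consecutive ones — at least 5 crossings.
The safety rule pushes this higher. Following every safe sequence of crossings, the most of the 6 that can be at the new quay as the barge arrives there on crossings 5, 7 is 4, 5 respectively — never all 6.
So the move cannot be finished within 7 crossings. (The shortest complete plan takes 9:)
1. Drover goes to the new quay with the oxidiser and the reducing agent.  [the old quay: the base flask, the catalyst vial, the fuel sample, the peroxide | the new quay: the oxidiser, the reducing agent]
2. Drover goes back to the old quay with the oxidiser.  [the old quay: the base flask, the catalyst vial, the fuel sample, the oxidiser, the peroxide | the new quay: the reducing agent]
3. Drover goes to the new quay with the fuel sample and the oxidiser.  [the old quay: the base flask, the catalyst vial, the peroxide | the new quay: the fuel sample, the oxidiser, the reducing agent]
4. Drover goes back to the old quay with the oxidiser.  [the old quay: the base flask, the catalyst vial, the oxidiser, the peroxide | the new quay: the fuel sample, the reducing agent]
5. Drover goes to the new quay with the oxidiser and the peroxide.  [the old quay: the base flask, the catalyst vial | the new quay: the fuel sample, the oxidiser, the peroxide, the reducing agent]
6. Drover goes back to the old quay with the oxidiser.  [the old quay: the base flask, the catalyst vial, the oxidiser | the new quay: the fuel sample, the peroxide, the reducing agent]
7. Drover goes to the new quay with the base flask and the oxidiser.  [the old quay: the catalyst vial | the new quay: the base flask, the fuel sample, the oxidiser, the peroxide, the reducing agent]
8. Drover goes back to the old quay with the oxidiser.  [the old quay: the catalyst vial, the oxidiser | the new quay: the base flask, the fuel sample, the peroxide, the reducing agent]
9. Drover goes to the new quay with the catalyst vial and the oxidiser.  [the old quay: — | the new quay: the base flask, the catalyst vial, the fuel sample, the oxidiser, the peroxide, the reducing agent]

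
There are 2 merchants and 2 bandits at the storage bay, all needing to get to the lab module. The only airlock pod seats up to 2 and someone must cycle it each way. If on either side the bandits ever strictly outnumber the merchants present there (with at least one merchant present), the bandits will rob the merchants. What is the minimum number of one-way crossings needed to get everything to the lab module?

Counting alone: each trip to the lab module takes at most 2 across and each return brings at least 1 back, so after t trips out (and t−1 returns) at most 2t − (t−1) of the 4 are across; that first reaches 4 at t = 3, so at least 5 crossings are needed.
The plan below uses exactly 5 crossings, so it is optimal:
1. 2 bandits → the lab module.  (the storage bay: 2M 0B; the lab module: 0M 2B)
2. 1 bandit ← the storage bay.  (the storage bay: 2M 1B; the lab module: 0M 1B)
3. 2 merchants → the lab module.  (the storage bay: 0M 1B; the lab module: 2M 1B)
4. 1 bandit ← the storage bay.  (the storage bay: 0M 2B; the lab module: 2M 0B)
5. 2 bandits → the lab module.  (the storage bay: 0M 0B; the lab module: 2M 2B)

5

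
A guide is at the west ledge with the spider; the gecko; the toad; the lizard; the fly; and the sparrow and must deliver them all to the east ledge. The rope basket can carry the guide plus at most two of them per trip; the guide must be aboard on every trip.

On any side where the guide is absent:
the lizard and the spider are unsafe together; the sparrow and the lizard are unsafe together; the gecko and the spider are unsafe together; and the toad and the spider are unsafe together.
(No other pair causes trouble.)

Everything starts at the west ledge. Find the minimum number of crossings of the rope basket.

Counting alone: the guide can take at most 2 across per trip to the east ledge, so moving all 6 needs at least 3 loaded trips out, with a return between consecutive ones — at least 5 crossings.
The safety rule pushes this higher. Following every safe sequence of crossings, the most of the 6 that can be at the east ledge as the rope basket arrives there on crossing 5 is 5 — never all 6.
So no plan with fewer than 7 crossings exists, and this one achieves 7:
1. Guide goes to the east ledge with the lizard and the spider.  [the west ledge: the fly, the gecko, the sparrow, the toad | the east ledge: the lizard, the spider]
2. Guide goes back to the west ledge with the spider.  [the west ledge: the fly, the gecko, the sparrow, the spider, the toad | the east ledge: the lizard]
3. Guide goes to the east ledge with the gecko and the spider.  [the west ledge: the fly, the sparrow, the toad | the east ledge: the gecko, the lizard, the spider]
4. Guide goes back to the west ledge with the spider.  [the west ledge: the fly, the sparrow, the spider, the toad | the east ledge: the gecko, the lizard]
5. Guide goes to the east ledge with the fly and the toad.  [the west ledge: the sparrow, the spider | the east ledge: the fly, the gecko, the lizard, the toad]
6. Guide goes back to the west ledge alone.  [the west ledge: the sparrow, the spider | the east ledge: the fly, the gecko, the lizard, the toad]
7. Guide goes to the east ledge with the sparrow and the spider.  [the west ledge: — | the east ledge: the fly, the gecko, the lizard, the sparrow, the spider, the toad]

7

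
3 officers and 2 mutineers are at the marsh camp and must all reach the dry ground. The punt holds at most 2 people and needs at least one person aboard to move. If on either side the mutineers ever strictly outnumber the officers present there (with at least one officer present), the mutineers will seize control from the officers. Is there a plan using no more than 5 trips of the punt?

Counting alone: each trip to the dry ground takes at most 2 across and each return brings at least 1 back, so after t trips out (and t−1 returns) at most 2t − (t−1) of the 5 are across; that first reaches 5 at t = 4, so at least 7 crossings are needed.
Since 5 < 7, 5 crossings cannot be enough. (The shortest complete plan in fact takes 7:)
1. 2 mutineers → the dry ground.  (the marsh camp: 3O 0M; the dry ground: 0O 2M)
2. 1 mutineer ← the marsh camp.  (the marsh camp: 3O 1M; the dry ground: 0O 1M)
3. 2 officers → the dry ground.  (the marsh camp: 1O 1M; the dry ground: 2O 1M)
4. 1 officer ← the marsh camp.  (the marsh camp: 2O 1M; the dry ground: 1O 1M)
5. 1 officer and 1 mutineer → the dry ground.  (the marsh camp: 1O 0M; the dry ground: 2O 2M)
6. 1 mutineer ← the marsh camp.  (the marsh camp: 1O 1M; the dry ground: 2O 1M)
7. 1 officer and 1 mutineer → the dry ground.  (the marsh camp: 0O 0M; the dry ground: 3O 2M)

No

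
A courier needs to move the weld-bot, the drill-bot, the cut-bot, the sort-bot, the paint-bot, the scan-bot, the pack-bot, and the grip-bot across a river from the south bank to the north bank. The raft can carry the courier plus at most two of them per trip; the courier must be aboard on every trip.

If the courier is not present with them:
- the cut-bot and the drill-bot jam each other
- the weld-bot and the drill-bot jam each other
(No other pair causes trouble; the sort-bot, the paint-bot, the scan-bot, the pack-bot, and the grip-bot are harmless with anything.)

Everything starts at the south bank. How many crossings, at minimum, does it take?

7

Counting alone: the courier can take at most 2 across per trip to the north bank, so moving all 8 needs at least 4 loaded trips out, with a return between consecutive ones — at least 7 crossings.
The plan below uses exactly 7 crossings, so it is optimal:
1. Courier goes to the north bank with the cut-bot and the weld-bot.
2. Courier goes back to the south bank alone.
3. Courier goes to the north bank with the paint-bot and the sort-bot.
4. Courier goes back to the south bank alone.
5. Courier goes to the north bank with the pack-bot and the scan-bot.
6. Courier goes back to the south bank alone.
7. Courier goes to the north bank with the drill-bot and the grip-bot.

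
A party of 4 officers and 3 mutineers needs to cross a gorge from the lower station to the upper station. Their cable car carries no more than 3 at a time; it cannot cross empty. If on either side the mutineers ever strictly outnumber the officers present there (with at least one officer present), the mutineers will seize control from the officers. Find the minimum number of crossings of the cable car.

5

Counting alone: each trip to the upper station takes at most 3 across and each return brings at least 1 back, so after t trips out (and t−1 returns) at most 3t − (t−1) of the 7 are across; that first reaches 7 at t = 3, so at least 5 crossings are needed.
The plan below uses exactly 5 crossings, so it is optimal:
1. 3 mutineers → the upper station.  (the lower station: 4O 0M; the upper station: 0O 3M)
2. 1 mutineer ← the lower station.  (the lower station: 4O 1M; the upper station: 0O 2M)
3. 3 officers → the upper station.  (the lower station: 1O 1M; the upper station: 3O 2M)
4. 1 officer ← the lower station.  (the lower station: 2O 1M; the upper station: 2O 2M)
5. 2 officers and 1 mutineer → the upper station.  (the lower station: 0O 0M; the upper station: 4O 3M)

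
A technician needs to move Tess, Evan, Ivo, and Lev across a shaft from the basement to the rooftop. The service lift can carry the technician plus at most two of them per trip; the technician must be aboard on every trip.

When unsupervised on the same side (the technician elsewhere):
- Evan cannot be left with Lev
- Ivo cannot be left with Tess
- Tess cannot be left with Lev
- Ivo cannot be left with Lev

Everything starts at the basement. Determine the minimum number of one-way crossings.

5

Counting alone: the technician can take at most 2 across per trip to the rooftop, so moving all 4 needs at least 2 loaded trips out, with a return between consecutive ones — at least 3 crossings.
The safety rule pushes this higher. Following every safe sequence of crossings, the most of the 4 that can be at the rooftop as the service lift arrives there on crossing 3 is 3 — never all 4.
So no plan with fewer than 5 crossings exists, and this one achieves 5:
1. Technician goes to the rooftop with Lev and Tess.  [the basement: Evan, Ivo | the rooftop: Lev, Tess]
2. Technician goes back to the basement with Tess.  [the basement: Evan, Ivo, Tess | the rooftop: Lev]
3. Technician goes to the rooftop with Evan and Tess.  [the basement: Ivo | the rooftop: Evan, Lev, Tess]
4. Technician goes back to the basement with Lev.  [the basement: Ivo, Lev | the rooftop: Evan, Tess]
5. Technician goes to the rooftop with Ivo and Lev.  [the basement: — | the rooftop: Evan, Ivo, Lev, Tess]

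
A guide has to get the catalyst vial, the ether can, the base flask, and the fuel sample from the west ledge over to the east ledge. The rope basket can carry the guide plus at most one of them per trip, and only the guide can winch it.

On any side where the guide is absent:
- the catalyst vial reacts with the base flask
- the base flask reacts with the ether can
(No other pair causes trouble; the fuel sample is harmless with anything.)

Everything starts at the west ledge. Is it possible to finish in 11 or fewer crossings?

Yes

Yes — this plan uses 9 crossings (≤ 11):
1. Guide goes to the east ledge with the base flask.  [the west ledge: the catalyst vial, the ether can, the fuel sample | the east ledge: the base flask]
2. Guide goes back to the west ledge alone.  [the west ledge: the catalyst vial, the ether can, the fuel sample | the east ledge: the base flask]
3. Guide goes to the east ledge with the catalyst vial.  [the west ledge: the ether can, the fuel sample | the east ledge: the base flask, the catalyst vial]
4. Guide goes back to the west ledge with the base flask.  [the west ledge: the base flask, the ether can, the fuel sample | the east ledge: the catalyst vial]
5. Guide goes to the east ledge with the ether can.  [the west ledge: the base flask, the fuel sample | the east ledge: the catalyst vial, the ether can]
6. Guide goes back to the west ledge alone.  [the west ledge: the base flask, the fuel sample | the east ledge: the catalyst vial, the ether can]
7. Guide goes to the east ledge with the fuel sample.  [the west ledge: the base flask | the east ledge: the catalyst vial, the ether can, the fuel sample]
8. Guide goes back to the west ledge alone.  [the west ledge: the base flask | the east ledge: the catalyst vial, the ether can, the fuel sample]
9. Guide goes to the east ledge with the base flask.  [the west ledge: — | the east ledge: the base flask, the catalyst vial, the ether can, the fuel sample]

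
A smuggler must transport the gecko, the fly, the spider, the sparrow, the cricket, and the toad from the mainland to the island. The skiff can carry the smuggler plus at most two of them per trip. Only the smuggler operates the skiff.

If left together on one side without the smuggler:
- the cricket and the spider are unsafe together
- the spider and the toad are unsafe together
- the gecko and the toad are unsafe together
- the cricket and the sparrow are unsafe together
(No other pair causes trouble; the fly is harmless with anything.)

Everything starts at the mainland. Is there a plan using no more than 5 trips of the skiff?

Counting alone: the smuggler can take at most 2 across per trip to the island, so moving all 6 needs at least 3 loaded trips out, with a return between consecutive ones — at least 5 crossings.
The safety rule pushes this higher. Following every safe sequence of crossings, the most of the 6 that can be at the island as the skiff arrives there on crossing 5 is 5 — never all 6.
So the move cannot be finished within 5 crossings. (The shortest complete plan takes 7:)
1. Smuggler goes to the island with the cricket and the toad.  [the mainland: the fly, the gecko, the sparrow, the spider | the island: the cricket, the toad]
2. Smuggler goes back to the mainland alone.  [the mainland: the fly, the gecko, the sparrow, the spider | the island: the cricket, the toad]
3. Smuggler goes to the island with the fly and the gecko.  [the mainland: the sparrow, the spider | the island: the cricket, the fly, the gecko, the toad]
4. Smuggler goes back to the mainland with the toad.  [the mainland: the sparrow, the spider, the toad | the island: the cricket, the fly, the gecko]
5. Smuggler goes to the island with the sparrow and the spider.  [the mainland: the toad | the island: the cricket, the fly, the gecko, the sparrow, the spider]
6. Smuggler goes back to the mainland with the cricket.  [the mainland: the cricket, the toad | the island: the fly, the gecko, the sparrow, the spider]
7. Smuggler goes to the island with the cricket and the toad.  [the mainland: — | the island: the cricket, the fly, the gecko, the sparrow, the spider, the toad]

No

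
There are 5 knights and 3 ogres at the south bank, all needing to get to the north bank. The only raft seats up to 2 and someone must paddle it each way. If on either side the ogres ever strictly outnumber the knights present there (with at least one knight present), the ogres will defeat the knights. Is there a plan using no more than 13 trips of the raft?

Yes

Yes — this plan uses 13 crossings (≤ 13):
1. 2 ogres → the north bank.  (the south bank: 5K 1O; the north bank: 0K 2O)
2. 1 ogre ← the south bank.  (the south bank: 5K 2O; the north bank: 0K 1O)
3. 2 ogres → the north bank.  (the south bank: 5K 0O; the north bank: 0K 3O)
4. 1 ogre ← the south bank.  (the south bank: 5K 1O; the north bank: 0K 2O)
5. 2 knights → the north bank.  (the south bank: 3K 1O; the north bank: 2K 2O)
6. 1 ogre ← the south bank.  (the south bank: 3K 2O; the north bank: 2K 1O)
7. 1 knight and 1 ogre → the north bank.  (the south bank: 2K 1O; the north bank: 3K 2O)
8. 1 ogre ← the south bank.  (the south bank: 2K 2O; the north bank: 3K 1O)
9. 2 ogres → the north bank.  (the south bank: 2K 0O; the north bank: 3K 3O)
10. 1 ogre ← the south bank.  (the south bank: 2K 1O; the north bank: 3K 2O)
11. 1 knight and 1 ogre → the north bank.  (the south bank: 1K 0O; the north bank: 4K 3O)
12. 1 ogre ← the south bank.  (the south bank: 1K 1O; the north bank: 4K 2O)
13. 1 knight and 1 ogre → the north bank.  (the south bank: 0K 0O; the north bank: 5K 3O)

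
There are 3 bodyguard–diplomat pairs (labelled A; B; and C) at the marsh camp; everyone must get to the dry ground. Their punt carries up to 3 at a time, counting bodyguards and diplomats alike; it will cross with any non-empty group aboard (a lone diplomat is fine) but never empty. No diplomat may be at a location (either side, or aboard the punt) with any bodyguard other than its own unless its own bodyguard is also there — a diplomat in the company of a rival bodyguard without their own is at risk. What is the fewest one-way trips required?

5

Counting alone: each trip to the dry ground takes at most 3 across and each return brings at least 1 back, so after t trips out (and t−1 returns) at most 3t − (t−1) of the 6 are across; that first reaches 6 at t = 3, so at least 5 crossings are needed.
The plan below uses exactly 5 crossings, so it is optimal:
1. bodyguard A and diplomat A cross → the dry ground.
2. bodyguard A crosses ← the marsh camp.
3. bodyguard A, bodyguard B, and bodyguard C cross → the dry ground.
4. diplomat A crosses ← the marsh camp.
5. diplomat A, diplomat B, and diplomat C cross → the dry ground.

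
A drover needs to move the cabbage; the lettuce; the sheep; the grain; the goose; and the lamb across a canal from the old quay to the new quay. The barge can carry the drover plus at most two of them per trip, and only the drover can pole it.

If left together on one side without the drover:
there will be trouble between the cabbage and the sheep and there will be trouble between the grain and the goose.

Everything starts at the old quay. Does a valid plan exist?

Yes

1. Drover goes to the new quay with the cabbage and the grain.  [the old quay: the goose, the lamb, the lettuce, the sheep | the new quay: the cabbage, the grain]
2. Drover goes back to the old quay alone.  [the old quay: the goose, the lamb, the lettuce, the sheep | the new quay: the cabbage, the grain]
3. Drover goes to the new quay with the lamb and the lettuce.  [the old quay: the goose, the sheep | the new quay: the cabbage, the grain, the lamb, the lettuce]
4. Drover goes back to the old quay alone.  [the old quay: the goose, the sheep | the new quay: the cabbage, the grain, the lamb, the lettuce]
5. Drover goes to the new quay with the goose and the sheep.  [the old quay: — | the new quay: the cabbage, the goose, the grain, the lamb, the lettuce, the sheep]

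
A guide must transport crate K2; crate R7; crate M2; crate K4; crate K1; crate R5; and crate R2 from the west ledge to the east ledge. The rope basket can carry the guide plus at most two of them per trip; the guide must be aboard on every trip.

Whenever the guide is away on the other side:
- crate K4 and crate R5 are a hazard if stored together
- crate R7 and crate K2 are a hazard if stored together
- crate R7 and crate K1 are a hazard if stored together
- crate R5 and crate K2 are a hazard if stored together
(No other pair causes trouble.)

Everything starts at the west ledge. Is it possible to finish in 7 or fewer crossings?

Counting alone: the guide can take at most 2 across per trip to the east ledge, so moving all 7 needs at least 4 loaded trips out, with a return between consecutive ones — at least 7 crossings.
The safety rule pushes this higher. Following every safe sequence of crossings, the most of the 7 that can be at the east ledge as the rope basket arrives there on crossing 7 is 6 — never all 7.
So the move cannot be finished within 7 crossings. (The shortest complete plan takes 9:)
1. Guide goes to the east ledge with crate R5 and crate R7.
2. Guide goes back to the west ledge alone.
3. Guide goes to the east ledge with crate K2.
4. Guide goes back to the west ledge with crate R5 and crate R7.
5. Guide goes to the east ledge with crate K1 and crate K4.
6. Guide goes back to the west ledge alone.
7. Guide goes to the east ledge with crate M2 and crate R2.
8. Guide goes back to the west ledge alone.
9. Guide goes to the east ledge with crate R5 and crate R7.

No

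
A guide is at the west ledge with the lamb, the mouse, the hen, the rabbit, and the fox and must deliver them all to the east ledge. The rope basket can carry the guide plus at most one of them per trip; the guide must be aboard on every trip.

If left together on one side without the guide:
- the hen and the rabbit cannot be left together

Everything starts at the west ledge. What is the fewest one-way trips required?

9

Counting alone: the guide can take at most 1 across per trip to the east ledge, so moving all 5 needs at least 5 loaded trips out, with a return between consecutive ones — at least 9 crossings.
The plan below uses exactly 9 crossings, so it is optimal:
1. Guide goes to the east ledge with the hen.
2. Guide goes back to the west ledge alone.
3. Guide goes to the east ledge with the lamb.
4. Guide goes back to the west ledge alone.
5. Guide goes to the east ledge with the mouse.
6. Guide goes back to the west ledge alone.
7. Guide goes to the east ledge with the fox.
8. Guide goes back to the west ledge alone.
9. Guide goes to the east ledge with the rabbit.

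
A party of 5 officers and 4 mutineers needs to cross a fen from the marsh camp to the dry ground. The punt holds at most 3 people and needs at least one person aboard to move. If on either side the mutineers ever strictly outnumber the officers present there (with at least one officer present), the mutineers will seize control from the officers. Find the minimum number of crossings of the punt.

Counting alone: each trip to the dry ground takes at most 3 across and each return brings at least 1 back, so after t trips out (and t−1 returns) at most 3t − (t−1) of the 9 are across; that first reaches 9 at t = 4, so at least 7 crossings are needed.
The plan below uses exactly 7 crossings, so it is optimal:
1. 3 mutineers → the dry ground.  (the marsh camp: 5O 1M; the dry ground: 0O 3M)
2. 1 mutineer ← the marsh camp.  (the marsh camp: 5O 2M; the dry ground: 0O 2M)
3. 3 officers → the dry ground.  (the marsh camp: 2O 2M; the dry ground: 3O 2M)
4. 1 officer ← the marsh camp.  (the marsh camp: 3O 2M; the dry ground: 2O 2M)
5. 2 officers and 1 mutineer → the dry ground.  (the marsh camp: 1O 1M; the dry ground: 4O 3M)
6. 1 officer ← the marsh camp.  (the marsh camp: 2O 1M; the dry ground: 3O 3M)
7. 2 officers and 1 mutineer → the dry ground.  (the marsh camp: 0O 0M; the dry ground: 5O 4M)

7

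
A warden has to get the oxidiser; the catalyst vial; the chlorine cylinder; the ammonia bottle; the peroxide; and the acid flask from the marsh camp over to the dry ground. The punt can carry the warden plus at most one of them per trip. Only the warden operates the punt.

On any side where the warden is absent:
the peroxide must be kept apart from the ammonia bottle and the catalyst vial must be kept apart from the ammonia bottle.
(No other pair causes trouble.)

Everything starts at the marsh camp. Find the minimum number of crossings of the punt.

Counting alone: the warden can take at most 1 across per trip to the dry ground, so moving all 6 needs at least 6 loaded trips out, with a return between consecutive ones — at least 11 crossings.
The safety rule pushes this higher. Following every safe sequence of crossings, the most of the 6 that can be at the dry ground as the punt arrives there on crossing 11 is 5 — never all 6.
So no plan with fewer than 13 crossings exists, and this one achieves 13:
1. Warden goes to the dry ground with the ammonia bottle.  [the marsh camp: the acid flask, the catalyst vial, the chlorine cylinder, the oxidiser, the peroxide | the dry ground: the ammonia bottle]
2. Warden goes back to the marsh camp alone.  [the marsh camp: the acid flask, the catalyst vial, the chlorine cylinder, the oxidiser, the peroxide | the dry ground: the ammonia bottle]
3. Warden goes to the dry ground with the oxidiser.  [the marsh camp: the acid flask, the catalyst vial, the chlorine cylinder, the peroxide | the dry ground: the ammonia bottle, the oxidiser]
4. Warden goes back to the marsh camp alone.  [the marsh camp: the acid flask, the catalyst vial, the chlorine cylinder, the peroxide | the dry ground: the ammonia bottle, the oxidiser]
5. Warden goes to the dry ground with the catalyst vial.  [the marsh camp: the acid flask, the chlorine cylinder, the peroxide | the dry ground: the ammonia bottle, the catalyst vial, the oxidiser]
6. Warden goes back to the marsh camp with the ammonia bottle.  [the marsh camp: the acid flask, the ammonia bottle, the chlorine cylinder, the peroxide | the dry ground: the catalyst vial, the oxidiser]
7. Warden goes to the dry ground with the peroxide.  [the marsh camp: the acid flask, the ammonia bottle, the chlorine cylinder | the dry ground: the catalyst vial, the oxidiser, the peroxide]
8. Warden goes back to the marsh camp alone.  [the marsh camp: the acid flask, the ammonia bottle, the chlorine cylinder | the dry ground: the catalyst vial, the oxidiser, the peroxide]
9. Warden goes to the dry ground with the chlorine cylinder.  [the marsh camp: the acid flask, the ammonia bottle | the dry ground: the catalyst vial, the chlorine cylinder, the oxidiser, the peroxide]
10. Warden goes back to the marsh camp alone.  [the marsh camp: the acid flask, the ammonia bottle | the dry ground: the catalyst vial, the chlorine cylinder, the oxidiser, the peroxide]
11. Warden goes to the dry ground with the acid flask.  [the marsh camp: the ammonia bottle | the dry ground: the acid flask, the catalyst vial, the chlorine cylinder, the oxidiser, the peroxide]
12. Warden goes back to the marsh camp alone.  [the marsh camp: the ammonia bottle | the dry ground: the acid flask, the catalyst vial, the chlorine cylinder, the oxidiser, the peroxide]
13. Warden goes to the dry ground with the ammonia bottle.  [the marsh camp: — | the dry ground: the acid flask, the ammonia bottle, the catalyst vial, the chlorine cylinder, the oxidiser, the peroxide]

13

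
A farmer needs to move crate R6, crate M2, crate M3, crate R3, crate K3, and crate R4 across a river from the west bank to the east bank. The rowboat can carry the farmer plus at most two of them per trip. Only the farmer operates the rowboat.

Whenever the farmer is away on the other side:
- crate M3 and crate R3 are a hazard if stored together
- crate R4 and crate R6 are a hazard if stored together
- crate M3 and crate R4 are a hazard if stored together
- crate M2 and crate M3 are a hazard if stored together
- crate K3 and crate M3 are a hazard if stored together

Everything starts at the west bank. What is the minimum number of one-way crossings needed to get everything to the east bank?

7

Counting alone: the farmer can take at most 2 across per trip to the east bank, so moving all 6 needs at least 3 loaded trips out, with a return between consecutive ones — at least 5 crossings.
The safety rule pushes this higher. Following every safe sequence of crossings, the most of the 6 that can be at the east bank as the rowboat arrives there on crossing 5 is 5 — never all 6.
So no plan with fewer than 7 crossings exists, and this one achieves 7:
1. Farmer goes to the east bank with crate M3 and crate R6.  [the west bank: crate K3, crate M2, crate R3, crate R4 | the east bank: crate M3, crate R6]
2. Farmer goes back to the west bank alone.  [the west bank: crate K3, crate M2, crate R3, crate R4 | the east bank: crate M3, crate R6]
3. Farmer goes to the east bank with crate M2 and crate R3.  [the west bank: crate K3, crate R4 | the east bank: crate M2, crate M3, crate R3, crate R6]
4. Farmer goes back to the west bank with crate M3.  [the west bank: crate K3, crate M3, crate R4 | the east bank: crate M2, crate R3, crate R6]
5. Farmer goes to the east bank with crate K3 and crate M3.  [the west bank: crate R4 | the east bank: crate K3, crate M2, crate M3, crate R3, crate R6]
6. Farmer goes back to the west bank with crate M3.  [the west bank: crate M3, crate R4 | the east bank: crate K3, crate M2, crate R3, crate R6]
7. Farmer goes to the east bank with crate M3 and crate R4.  [the west bank: — | the east bank: crate K3, crate M2, crate M3, crate R3, crate R4, crate R6]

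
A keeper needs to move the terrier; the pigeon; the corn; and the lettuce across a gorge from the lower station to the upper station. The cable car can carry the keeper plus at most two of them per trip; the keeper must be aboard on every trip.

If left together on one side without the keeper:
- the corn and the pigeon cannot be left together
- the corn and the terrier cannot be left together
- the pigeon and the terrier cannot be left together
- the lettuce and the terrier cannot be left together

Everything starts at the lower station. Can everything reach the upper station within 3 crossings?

No

Counting alone: the keeper can take at most 2 across per trip to the upper station, so moving all 4 needs at least 2 loaded trips out, with a return between consecutive ones — at least 3 crossings.
The safety rule pushes this higher. Following every safe sequence of crossings, the most of the 4 that can be at the upper station as the cable car arrives there on crossing 3 is 3 — never all 4.
So the move cannot be finished within 3 crossings. (The shortest complete plan takes 5:)
1. Keeper goes to the upper station with the pigeon and the terrier.
2. Keeper goes back to the lower station with the terrier.
3. Keeper goes to the upper station with the lettuce and the terrier.
4. Keeper goes back to the lower station with the terrier.
5. Keeper goes to the upper station with the corn and the terrier.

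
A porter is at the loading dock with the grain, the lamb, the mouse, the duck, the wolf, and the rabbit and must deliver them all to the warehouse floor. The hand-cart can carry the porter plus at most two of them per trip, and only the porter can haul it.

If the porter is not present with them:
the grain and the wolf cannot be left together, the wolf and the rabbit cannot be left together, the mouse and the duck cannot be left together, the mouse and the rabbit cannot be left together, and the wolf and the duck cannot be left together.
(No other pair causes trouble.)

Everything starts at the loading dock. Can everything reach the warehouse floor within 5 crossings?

Counting alone: the porter can take at most 2 across per trip to the warehouse floor, so moving all 6 needs at least 3 loaded trips out, with a return between consecutive ones — at least 5 crossings.
The safety rule pushes this higher. Following every safe sequence of crossings, the most of the 6 that can be at the warehouse floor as the hand-cart arrives there on crossing 5 is 5 — never all 6.
So the move cannot be finished within 5 crossings. (The shortest complete plan takes 7:)
1. Porter goes to the warehouse floor with the mouse and the wolf.
2. Porter goes back to the loading dock alone.
3. Porter goes to the warehouse floor with the grain and the lamb.
4. Porter goes back to the loading dock with the wolf.
5. Porter goes to the warehouse floor with the duck and the rabbit.
6. Porter goes back to the loading dock with the mouse.
7. Porter goes to the warehouse floor with the mouse and the wolf.

No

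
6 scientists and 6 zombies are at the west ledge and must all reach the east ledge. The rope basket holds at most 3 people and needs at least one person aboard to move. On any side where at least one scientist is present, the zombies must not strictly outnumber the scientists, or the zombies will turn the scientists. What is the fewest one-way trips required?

Following every safe sequence of crossings from the start, the most of the 12 that can be at the east ledge as the rope basket arrives there on crossings 1, 3, 5 is 3, 5, 6 respectively; the best ever achieved is 6 of 12.
From crossing 7 on, no configuration arises that was not already reachable earlier: only 17 distinct safe configurations (who is on which side, and where the rope basket is) can ever be reached, none of them has everyone across, and every continuation just revisits them. They are: 0 scientists + 0 zombies across (rope basket back at the start); 0 scientists + 1 zombie across (rope basket there); 0 scientists + 1 zombie across (rope basket back at the start); 0 scientists + 2 zombies across (rope basket there); 0 scientists + 2 zombies across (rope basket back at the start); 0 scientists + 3 zombies across (rope basket there); 0 scientists + 3 zombies across (rope basket back at the start); 0 scientists + 4 zombies across (rope basket there); 0 scientists + 4 zombies across (rope basket back at the start); 0 scientists + 5 zombies across (rope basket there); 0 scientists + 5 zombies across (rope basket back at the start); 0 scientists + 6 zombies across (rope basket there); 1 scientist + 1 zombie across (rope basket there); 1 scientist + 1 zombie across (rope basket back at the start); 2 scientists + 2 zombies across (rope basket there); 2 scientists + 2 zombies across (rope basket back at the start); 3 scientists + 3 zombies across (rope basket there). So no valid plan exists.

impossible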